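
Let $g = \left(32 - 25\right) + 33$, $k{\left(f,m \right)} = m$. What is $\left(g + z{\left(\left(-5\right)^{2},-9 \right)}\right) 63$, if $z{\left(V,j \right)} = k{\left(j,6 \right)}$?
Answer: $2898$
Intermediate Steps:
$z{\left(V,j \right)} = 6$
$g = 40$ ($g = 7 + 33 = 40$)
$\left(g + z{\left(\left(-5\right)^{2},-9 \right)}\right) 63 = \left(40 + 6\right) 63 = 46 \cdot 63 = 2898$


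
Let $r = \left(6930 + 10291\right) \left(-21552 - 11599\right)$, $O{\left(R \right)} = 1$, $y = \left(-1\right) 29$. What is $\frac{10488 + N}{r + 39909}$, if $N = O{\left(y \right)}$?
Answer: $- \frac{10489}{570853462} \approx -1.8374 \cdot 10^{-5}$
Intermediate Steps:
$y = -29$
$N = 1$
$r = -570893371$ ($r = 17221 \left(-33151\right) = -570893371$)
$\frac{10488 + N}{r + 39909} = \frac{10488 + 1}{-570893371 + 39909} = \frac{10489}{-570853462} = 10489 \left(- \frac{1}{570853462}\right) = - \frac{10489}{570853462}$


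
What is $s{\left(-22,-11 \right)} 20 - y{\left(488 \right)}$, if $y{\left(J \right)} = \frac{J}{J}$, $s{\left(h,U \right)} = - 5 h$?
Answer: $2199$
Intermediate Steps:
$y{\left(J \right)} = 1$
$s{\left(-22,-11 \right)} 20 - y{\left(488 \right)} = \left(-5\right) \left(-22\right) 20 - 1 = 110 \cdot 20 - 1 = 2200 - 1 = 2199$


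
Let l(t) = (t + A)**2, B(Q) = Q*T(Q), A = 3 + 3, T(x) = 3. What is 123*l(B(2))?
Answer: 17712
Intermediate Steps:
A = 6
B(Q) = 3*Q (B(Q) = Q*3 = 3*Q)
l(t) = (6 + t)**2 (l(t) = (t + 6)**2 = (6 + t)**2)
123*l(B(2)) = 123*(6 + 3*2)**2 = 123*(6 + 6)**2 = 123*12**2 = 123*144 = 17712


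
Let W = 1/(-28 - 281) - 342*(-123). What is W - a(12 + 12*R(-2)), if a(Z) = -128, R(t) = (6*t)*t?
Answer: 13037945/309 ≈ 42194.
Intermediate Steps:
R(t) = 6*t**2
W = 12998393/309 (W = 1/(-309) + 42066 = -1/309 + 42066 = 12998393/309 ≈ 42066.)
W - a(12 + 12*R(-2)) = 12998393/309 - 1*(-128) = 12998393/309 + 128 = 13037945/309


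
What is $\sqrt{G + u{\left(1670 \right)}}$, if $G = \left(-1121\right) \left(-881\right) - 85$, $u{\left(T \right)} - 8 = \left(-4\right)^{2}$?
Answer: $2 \sqrt{246885} \approx 993.75$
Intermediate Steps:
$u{\left(T \right)} = 24$ ($u{\left(T \right)} = 8 + \left(-4\right)^{2} = 8 + 16 = 24$)
$G = 987516$ ($G = 987601 + \left(-556 + 471\right) = 987601 - 85 = 987516$)
$\sqrt{G + u{\left(1670 \right)}} = \sqrt{987516 + 24} = \sqrt{987540} = 2 \sqrt{246885}$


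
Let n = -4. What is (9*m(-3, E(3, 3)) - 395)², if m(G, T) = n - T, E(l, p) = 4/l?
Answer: 196249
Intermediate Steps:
m(G, T) = -4 - T
(9*m(-3, E(3, 3)) - 395)² = (9*(-4 - 4/3) - 395)² = (9*(-16/3) - 395)² = (-48 - 395)² = (-443)² = 196249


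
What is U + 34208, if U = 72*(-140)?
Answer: 24128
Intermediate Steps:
U = -10080
U + 34208 = -10080 + 34208 = 24128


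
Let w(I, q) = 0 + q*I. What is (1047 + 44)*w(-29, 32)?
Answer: -1012448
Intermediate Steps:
w(I, q) = I*q (w(I, q) = 0 + I*q = I*q)
(1047 + 44)*w(-29, 32) = (1047 + 44)*(-29*32) = 1091*(-928) = -1012448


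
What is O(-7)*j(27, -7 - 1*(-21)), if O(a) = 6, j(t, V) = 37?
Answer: 222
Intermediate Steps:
O(-7)*j(27, -7 - 1*(-21)) = 6*37 = 222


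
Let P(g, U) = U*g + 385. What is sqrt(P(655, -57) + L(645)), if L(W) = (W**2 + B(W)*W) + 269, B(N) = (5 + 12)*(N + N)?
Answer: sqrt(14524194) ≈ 3811.1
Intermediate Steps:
P(g, U) = 385 + U*g
B(N) = 34*N (B(N) = 17*(2*N) = 34*N)
L(W) = 269 + 35*W**2 (L(W) = (W**2 + (34*W)*W) + 269 = (W**2 + 34*W**2) + 269 = 35*W**2 + 269 = 269 + 35*W**2)
sqrt(P(655, -57) + L(645)) = sqrt((385 - 57*655) + (269 + 35*645**2)) = sqrt((385 - 37335) + (269 + 35*416025)) = sqrt(-36950 + (269 + 14560875)) = sqrt(-36950 + 14561144) = sqrt(14524194)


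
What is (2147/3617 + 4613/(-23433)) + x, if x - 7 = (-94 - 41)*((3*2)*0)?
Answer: 626925557/84757161 ≈ 7.3967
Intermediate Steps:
x = 7 (x = 7 + (-94 - 41)*((3*2)*0) = 7 - 810*0 = 7 - 135*0 = 7 + 0 = 7)
(2147/3617 + 4613/(-23433)) + x = (2147/3617 + 4613/(-23433)) + 7 = (2147*(1/3617) + 4613*(-1/23433)) + 7 = (2147/3617 - 4613/23433) + 7 = 33625430/84757161 + 7 = 626925557/84757161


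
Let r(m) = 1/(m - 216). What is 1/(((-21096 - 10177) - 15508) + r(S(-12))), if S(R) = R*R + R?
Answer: -84/3929605 ≈ -2.1376e-5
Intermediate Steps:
S(R) = R + R² (S(R) = R² + R = R + R²)
r(m) = 1/(-216 + m)
1/(((-21096 - 10177) - 15508) + r(S(-12))) = 1/(((-21096 - 10177) - 15508) + 1/(-216 - 12*(1 - 12))) = 1/((-31273 - 15508) + 1/(-216 - 12*(-11))) = 1/(-46781 + 1/(-216 + 132)) = 1/(-46781 + 1/(-84)) = 1/(-46781 - 1/84) = 1/(-3929605/84) = -84/3929605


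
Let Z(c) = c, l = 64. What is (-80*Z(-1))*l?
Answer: 5120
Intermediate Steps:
(-80*Z(-1))*l = -80*(-1)*64 = 80*64 = 5120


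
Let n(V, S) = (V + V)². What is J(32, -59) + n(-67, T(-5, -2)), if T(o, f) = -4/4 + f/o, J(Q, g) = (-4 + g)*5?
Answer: 17641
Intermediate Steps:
J(Q, g) = -20 + 5*g
T(o, f) = -1 + f/o (T(o, f) = -4*¼ + f/o = -1 + f/o)
n(V, S) = 4*V² (n(V, S) = (2*V)² = 4*V²)
J(32, -59) + n(-67, T(-5, -2)) = (-20 + 5*(-59)) + 4*(-67)² = (-20 - 295) + 4*4489 = -315 + 17956 = 17641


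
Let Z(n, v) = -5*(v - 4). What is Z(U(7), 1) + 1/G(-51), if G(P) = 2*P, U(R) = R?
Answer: 1529/102 ≈ 14.990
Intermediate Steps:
Z(n, v) = 20 - 5*v (Z(n, v) = -5*(-4 + v) = 20 - 5*v)
Z(U(7), 1) + 1/G(-51) = (20 - 5*1) + 1/(2*(-51)) = (20 - 5) + 1/(-102) = 15 - 1/102 = 1529/102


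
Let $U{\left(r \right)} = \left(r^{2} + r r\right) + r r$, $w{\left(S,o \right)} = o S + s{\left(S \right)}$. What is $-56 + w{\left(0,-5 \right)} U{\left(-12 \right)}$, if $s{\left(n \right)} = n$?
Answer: $-56$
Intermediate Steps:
$w{\left(S,o \right)} = S + S o$ ($w{\left(S,o \right)} = o S + S = S o + S = S + S o$)
$U{\left(r \right)} = 3 r^{2}$ ($U{\left(r \right)} = \left(r^{2} + r^{2}\right) + r^{2} = 2 r^{2} + r^{2} = 3 r^{2}$)
$-56 + w{\left(0,-5 \right)} U{\left(-12 \right)} = -56 + 0 \left(1 - 5\right) 3 \left(-12\right)^{2} = -56 + 0 \left(-4\right) 3 \cdot 144 = -56 + 0 \cdot 432 = -56 + 0 = -56$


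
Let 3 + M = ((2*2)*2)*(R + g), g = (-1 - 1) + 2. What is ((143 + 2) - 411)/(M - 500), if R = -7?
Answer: 266/559 ≈ 0.47585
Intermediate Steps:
g = 0 (g = -2 + 2 = 0)
M = -59 (M = -3 + ((2*2)*2)*(-7 + 0) = -3 + (4*2)*(-7) = -3 + 8*(-7) = -3 - 56 = -59)
((143 + 2) - 411)/(M - 500) = ((143 + 2) - 411)/(-59 - 500) = (145 - 411)/(-559) = -266*(-1/559) = 266/559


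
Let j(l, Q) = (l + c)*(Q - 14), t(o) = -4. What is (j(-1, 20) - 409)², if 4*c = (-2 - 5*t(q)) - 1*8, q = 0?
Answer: 160000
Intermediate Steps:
c = 5/2 (c = ((-2 - 5*(-4)) - 1*8)/4 = ((-2 + 20) - 8)/4 = (18 - 8)/4 = (¼)*10 = 5/2 ≈ 2.5000)
j(l, Q) = (-14 + Q)*(5/2 + l) (j(l, Q) = (l + 5/2)*(Q - 14) = (5/2 + l)*(-14 + Q) = (-14 + Q)*(5/2 + l))
(j(-1, 20) - 409)² = ((-35 - 14*(-1) + (5/2)*20 + 20*(-1)) - 409)² = ((-35 + 14 + 50 - 20) - 409)² = (9 - 409)² = (-400)² = 160000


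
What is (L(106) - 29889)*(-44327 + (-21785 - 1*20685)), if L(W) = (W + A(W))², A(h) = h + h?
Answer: -6182984295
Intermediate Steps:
A(h) = 2*h
L(W) = 9*W² (L(W) = (W + 2*W)² = (3*W)² = 9*W²)
(L(106) - 29889)*(-44327 + (-21785 - 1*20685)) = (9*106² - 29889)*(-44327 + (-21785 - 1*20685)) = (9*11236 - 29889)*(-44327 + (-21785 - 20685)) = (101124 - 29889)*(-44327 - 42470) = 71235*(-86797) = -6182984295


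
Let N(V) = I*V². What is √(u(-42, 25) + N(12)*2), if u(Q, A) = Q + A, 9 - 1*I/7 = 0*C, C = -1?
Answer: √18127 ≈ 134.64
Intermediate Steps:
I = 63 (I = 63 - 0*(-1) = 63 - 7*0 = 63 + 0 = 63)
u(Q, A) = A + Q
N(V) = 63*V²
√(u(-42, 25) + N(12)*2) = √((25 - 42) + (63*12²)*2) = √(-17 + (63*144)*2) = √(-17 + 9072*2) = √(-17 + 18144) = √18127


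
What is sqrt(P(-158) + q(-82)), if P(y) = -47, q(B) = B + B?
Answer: I*sqrt(211) ≈ 14.526*I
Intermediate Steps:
q(B) = 2*B
sqrt(P(-158) + q(-82)) = sqrt(-47 + 2*(-82)) = sqrt(-47 - 164) = sqrt(-211) = I*sqrt(211)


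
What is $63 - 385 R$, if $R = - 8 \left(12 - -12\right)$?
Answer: $73983$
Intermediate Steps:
$R = -192$ ($R = - 8 \left(12 + 12\right) = \left(-8\right) 24 = -192$)
$63 - 385 R = 63 - -73920 = 63 + 73920 = 73983$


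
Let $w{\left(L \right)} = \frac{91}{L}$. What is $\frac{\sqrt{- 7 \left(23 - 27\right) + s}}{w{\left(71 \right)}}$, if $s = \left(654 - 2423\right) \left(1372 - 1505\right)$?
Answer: $\frac{639 \sqrt{2905}}{91} \approx 378.47$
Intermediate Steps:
$s = 235277$ ($s = \left(-1769\right) \left(-133\right) = 235277$)
$\frac{\sqrt{- 7 \left(23 - 27\right) + s}}{w{\left(71 \right)}} = \frac{\sqrt{- 7 \left(23 - 27\right) + 235277}}{91 \cdot \frac{1}{71}} = \frac{\sqrt{\left(-7\right) \left(-4\right) + 235277}}{91 \cdot \frac{1}{71}} = \frac{\sqrt{28 + 235277}}{\frac{91}{71}} = \sqrt{235305} \cdot \frac{71}{91} = 9 \sqrt{2905} \cdot \frac{71}{91} = \frac{639 \sqrt{2905}}{91}$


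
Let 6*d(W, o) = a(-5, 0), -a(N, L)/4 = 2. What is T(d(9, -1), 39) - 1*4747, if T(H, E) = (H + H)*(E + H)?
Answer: -43627/9 ≈ -4847.4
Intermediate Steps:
a(N, L) = -8 (a(N, L) = -4*2 = -8)
d(W, o) = -4/3 (d(W, o) = (⅙)*(-8) = -4/3)
T(H, E) = 2*H*(E + H) (T(H, E) = (2*H)*(E + H) = 2*H*(E + H))
T(d(9, -1), 39) - 1*4747 = 2*(-4/3)*(39 - 4/3) - 1*4747 = 2*(-4/3)*(113/3) - 4747 = -904/9 - 4747 = -43627/9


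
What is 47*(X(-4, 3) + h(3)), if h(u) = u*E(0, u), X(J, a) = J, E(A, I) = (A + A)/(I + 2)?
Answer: -188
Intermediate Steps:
E(A, I) = 2*A/(2 + I) (E(A, I) = (2*A)/(2 + I) = 2*A/(2 + I))
h(u) = 0 (h(u) = u*(2*0/(2 + u)) = u*0 = 0)
47*(X(-4, 3) + h(3)) = 47*(-4 + 0) = 47*(-4) = -188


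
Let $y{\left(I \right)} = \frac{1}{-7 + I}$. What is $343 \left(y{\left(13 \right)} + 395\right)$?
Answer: $\frac{813253}{6} \approx 1.3554 \cdot 10^{5}$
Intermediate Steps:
$343 \left(y{\left(13 \right)} + 395\right) = 343 \left(\frac{1}{-7 + 13} + 395\right) = 343 \left(\frac{1}{6} + 395\right) = 343 \cdot \frac{2371}{6} = \frac{813253}{6}$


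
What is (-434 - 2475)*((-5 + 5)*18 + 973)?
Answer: -2830457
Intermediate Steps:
(-434 - 2475)*((-5 + 5)*18 + 973) = -2909*(0*18 + 973) = -2909*(0 + 973) = -2909*973 = -2830457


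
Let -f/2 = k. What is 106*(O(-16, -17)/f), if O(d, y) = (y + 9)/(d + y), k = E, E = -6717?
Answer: 424/221661 ≈ 0.0019128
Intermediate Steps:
k = -6717
f = 13434 (f = -2*(-6717) = 13434)
O(d, y) = (9 + y)/(d + y)
106*(O(-16, -17)/f) = 106*(((9 - 17)/(-16 - 17))/13434) = 106*((-8/(-33))*(1/13434)) = 106*(-1/33*(-8)*(1/13434)) = 106*((8/33)*(1/13434)) = 106*(4/221661) = 424/221661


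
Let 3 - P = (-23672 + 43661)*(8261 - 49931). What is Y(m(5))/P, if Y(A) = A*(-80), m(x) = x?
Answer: -400/832941633 ≈ -4.8023e-7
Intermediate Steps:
Y(A) = -80*A
P = 832941633 (P = 3 - (-23672 + 43661)*(8261 - 49931) = 3 - 19989*(-41670) = 3 - 1*(-832941630) = 3 + 832941630 = 832941633)
Y(m(5))/P = -80*5/832941633 = -400*1/832941633 = -400/832941633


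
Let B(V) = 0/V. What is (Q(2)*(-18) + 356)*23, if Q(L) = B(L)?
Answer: 8188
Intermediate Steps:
B(V) = 0
Q(L) = 0
(Q(2)*(-18) + 356)*23 = (0*(-18) + 356)*23 = (0 + 356)*23 = 356*23 = 8188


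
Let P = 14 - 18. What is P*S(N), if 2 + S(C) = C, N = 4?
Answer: -8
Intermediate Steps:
P = -4
S(C) = -2 + C
P*S(N) = -4*(-2 + 4) = -4*2 = -8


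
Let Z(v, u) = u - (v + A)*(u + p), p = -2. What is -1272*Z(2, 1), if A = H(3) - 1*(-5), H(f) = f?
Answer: -13992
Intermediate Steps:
A = 8 (A = 3 - 1*(-5) = 3 + 5 = 8)
Z(v, u) = u - (-2 + u)*(8 + v) (Z(v, u) = u - (v + 8)*(u - 2) = u - (8 + v)*(-2 + u) = u - (-2 + u)*(8 + v))
-1272*Z(2, 1) = -1272*(16 - 7*1 + 2*2 - 1*1*2) = -1272*(16 - 7 + 4 - 2) = -1272*11 = -13992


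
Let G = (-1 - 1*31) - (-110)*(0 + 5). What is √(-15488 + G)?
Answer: I*√14970 ≈ 122.35*I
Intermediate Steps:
G = 518 (G = (-1 - 31) - (-110)*5 = -32 - 110*(-5) = -32 + 550 = 518)
√(-15488 + G) = √(-15488 + 518) = √(-14970) = I*√14970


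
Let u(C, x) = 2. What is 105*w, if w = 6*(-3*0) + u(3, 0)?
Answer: 210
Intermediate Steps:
w = 2 (w = 6*(-3*0) + 2 = 6*0 + 2 = 0 + 2 = 2)
105*w = 105*2 = 210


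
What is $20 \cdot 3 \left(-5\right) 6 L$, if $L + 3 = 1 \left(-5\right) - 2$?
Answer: $18000$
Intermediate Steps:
$L = -10$ ($L = -3 + \left(1 \left(-5\right) - 2\right) = -3 - 7 = -10$)
$20 \cdot 3 \left(-5\right) 6 L = 20 \cdot 3 \left(-5\right) 6 \left(-10\right) = 20 \left(\left(-15\right) 6\right) \left(-10\right) = 20 \left(-90\right) \left(-10\right) = \left(-1800\right) \left(-10\right) = 18000$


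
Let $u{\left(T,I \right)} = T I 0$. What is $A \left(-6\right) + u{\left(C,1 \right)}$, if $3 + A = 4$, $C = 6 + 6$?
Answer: $-6$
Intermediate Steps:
$C = 12$
$A = 1$ ($A = -3 + 4 = 1$)
$u{\left(T,I \right)} = 0$ ($u{\left(T,I \right)} = I T 0 = 0$)
$A \left(-6\right) + u{\left(C,1 \right)} = 1 \left(-6\right) + 0 = -6 + 0 = -6$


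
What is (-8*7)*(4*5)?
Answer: -1120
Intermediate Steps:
(-8*7)*(4*5) = -56*20 = -1120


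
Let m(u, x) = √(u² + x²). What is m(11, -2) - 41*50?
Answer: -2050 + 5*√5 ≈ -2038.8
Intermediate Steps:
m(11, -2) - 41*50 = √(11² + (-2)²) - 41*50 = √(121 + 4) - 2050 = √125 - 2050 = 5*√5 - 2050 = -2050 + 5*√5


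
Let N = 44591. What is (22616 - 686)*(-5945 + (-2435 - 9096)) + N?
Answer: -383204089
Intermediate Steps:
(22616 - 686)*(-5945 + (-2435 - 9096)) + N = (22616 - 686)*(-5945 + (-2435 - 9096)) + 44591 = 21930*(-5945 - 11531) + 44591 = 21930*(-17476) + 44591 = -383248680 + 44591 = -383204089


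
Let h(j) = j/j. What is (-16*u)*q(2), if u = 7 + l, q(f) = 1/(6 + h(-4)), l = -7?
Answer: 0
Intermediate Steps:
h(j) = 1
q(f) = 1/7 (q(f) = 1/(6 + 1) = 1/7)
u = 0 (u = 7 - 7 = 0)
(-16*u)*q(2) = -16*0*(1/7) = 0*(1/7) = 0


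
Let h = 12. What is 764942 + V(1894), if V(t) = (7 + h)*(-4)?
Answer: 764866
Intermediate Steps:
V(t) = -76 (V(t) = (7 + 12)*(-4) = 19*(-4) = -76)
764942 + V(1894) = 764942 - 76 = 764866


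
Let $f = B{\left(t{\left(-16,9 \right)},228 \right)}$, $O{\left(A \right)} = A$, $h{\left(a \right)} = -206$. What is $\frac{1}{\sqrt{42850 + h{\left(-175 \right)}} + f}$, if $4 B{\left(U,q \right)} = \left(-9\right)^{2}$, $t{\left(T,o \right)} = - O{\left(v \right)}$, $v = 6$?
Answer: $- \frac{324}{675743} + \frac{32 \sqrt{10661}}{675743} \approx 0.0044101$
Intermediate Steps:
$t{\left(T,o \right)} = -6$ ($t{\left(T,o \right)} = \left(-1\right) 6 = -6$)
$B{\left(U,q \right)} = \frac{81}{4}$ ($B{\left(U,q \right)} = \frac{\left(-9\right)^{2}}{4} = \frac{1}{4} \cdot 81 = \frac{81}{4}$)
$f = \frac{81}{4} \approx 20.25$
$\frac{1}{\sqrt{42850 + h{\left(-175 \right)}} + f} = \frac{1}{\sqrt{42850 - 206} + \frac{81}{4}} = \frac{1}{\sqrt{42644} + \frac{81}{4}} = \frac{1}{2 \sqrt{10661} + \frac{81}{4}} = \frac{1}{\frac{81}{4} + 2 \sqrt{10661}}$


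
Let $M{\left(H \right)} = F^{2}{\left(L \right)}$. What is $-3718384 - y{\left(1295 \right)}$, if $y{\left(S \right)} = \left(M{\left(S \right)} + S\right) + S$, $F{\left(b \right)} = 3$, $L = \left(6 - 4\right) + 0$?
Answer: $-3720983$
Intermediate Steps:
$L = 2$ ($L = 2 + 0 = 2$)
$M{\left(H \right)} = 9$ ($M{\left(H \right)} = 3^{2} = 9$)
$y{\left(S \right)} = 9 + 2 S$ ($y{\left(S \right)} = \left(9 + S\right) + S = 9 + 2 S$)
$-3718384 - y{\left(1295 \right)} = -3718384 - \left(9 + 2 \cdot 1295\right) = -3718384 - \left(9 + 2590\right) = -3718384 - 2599 = -3720983$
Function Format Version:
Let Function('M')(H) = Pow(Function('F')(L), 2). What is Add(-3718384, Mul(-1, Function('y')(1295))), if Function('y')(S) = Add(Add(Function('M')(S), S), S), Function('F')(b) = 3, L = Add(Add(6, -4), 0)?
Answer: -3720983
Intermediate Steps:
L = 2 (L = Add(2, 0) = 2)
Function('M')(H) = 9 (Function('M')(H) = Pow(3, 2) = 9)
Function('y')(S) = Add(9, Mul(2, S)) (Function('y')(S) = Add(Add(9, S), S) = Add(9, Mul(2, S)))
Add(-3718384, Mul(-1, Function('y')(1295))) = Add(-3718384, Mul(-1, Add(9, Mul(2, 1295)))) = Add(-3718384, Mul(-1, Add(9, 2590))) = Add(-3718384, Mul(-1, 2599)) = Add(-3718384, -2599) = -3720983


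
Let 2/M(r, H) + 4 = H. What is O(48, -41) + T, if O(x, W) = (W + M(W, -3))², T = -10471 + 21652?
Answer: 631390/49 ≈ 12886.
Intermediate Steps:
M(r, H) = 2/(-4 + H)
T = 11181
O(x, W) = (-2/7 + W)² (O(x, W) = (W + 2/(-4 - 3))² = (W + 2/(-7))² = (W + 2*(-⅐))² = (W - 2/7)² = (-2/7 + W)²)
O(48, -41) + T = (-2 + 7*(-41))²/49 + 11181 = (-2 - 287)²/49 + 11181 = (1/49)*(-289)² + 11181 = (1/49)*83521 + 11181 = 83521/49 + 11181 = 631390/49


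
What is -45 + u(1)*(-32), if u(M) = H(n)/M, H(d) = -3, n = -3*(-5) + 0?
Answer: 51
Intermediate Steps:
n = 15 (n = 15 + 0 = 15)
u(M) = -3/M
-45 + u(1)*(-32) = -45 - 3/1*(-32) = -45 - 3*1*(-32) = -45 - 3*(-32) = -45 + 96 = 51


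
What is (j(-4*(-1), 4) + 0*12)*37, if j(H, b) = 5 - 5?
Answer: 0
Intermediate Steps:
j(H, b) = 0
(j(-4*(-1), 4) + 0*12)*37 = (0 + 0*12)*37 = (0 + 0)*37 = 0*37 = 0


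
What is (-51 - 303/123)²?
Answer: 4804864/1681 ≈ 2858.3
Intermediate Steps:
(-51 - 303/123)² = (-51 - 303*1/123)² = (-51 - 101/41)² = (-2192/41)² = 4804864/1681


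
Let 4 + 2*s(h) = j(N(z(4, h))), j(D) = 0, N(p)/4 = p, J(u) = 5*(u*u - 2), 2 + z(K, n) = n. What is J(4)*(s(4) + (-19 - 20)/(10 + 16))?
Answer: -245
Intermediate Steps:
z(K, n) = -2 + n
J(u) = -10 + 5*u² (J(u) = 5*(u² - 2) = 5*(-2 + u²) = -10 + 5*u²)
N(p) = 4*p
s(h) = -2 (s(h) = -2 + (½)*0 = -2 + 0 = -2)
J(4)*(s(4) + (-19 - 20)/(10 + 16)) = (-10 + 5*4²)*(-2 + (-19 - 20)/(10 + 16)) = (-10 + 5*16)*(-2 - 39/26) = (-10 + 80)*(-2 - 39*1/26) = 70*(-2 - 3/2) = 70*(-7/2) = -245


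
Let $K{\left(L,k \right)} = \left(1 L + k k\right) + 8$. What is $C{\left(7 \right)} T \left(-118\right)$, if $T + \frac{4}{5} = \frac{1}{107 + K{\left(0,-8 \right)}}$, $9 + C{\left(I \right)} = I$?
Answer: $- \frac{167796}{895} \approx -187.48$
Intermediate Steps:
$K{\left(L,k \right)} = 8 + L + k^{2}$ ($K{\left(L,k \right)} = \left(L + k^{2}\right) + 8 = 8 + L + k^{2}$)
$C{\left(I \right)} = -9 + I$
$T = - \frac{711}{895}$ ($T = - \frac{4}{5} + \frac{1}{107 + \left(8 + 0 + \left(-8\right)^{2}\right)} = - \frac{4}{5} + \frac{1}{107 + \left(8 + 0 + 64\right)} = - \frac{4}{5} + \frac{1}{107 + 72} = - \frac{4}{5} + \frac{1}{179} = - \frac{711}{895} \approx -0.79441$)
$C{\left(7 \right)} T \left(-118\right) = \left(-9 + 7\right) \left(- \frac{711}{895}\right) \left(-118\right) = \left(-2\right) \left(- \frac{711}{895}\right) \left(-118\right) = \frac{1422}{895} \left(-118\right) = - \frac{167796}{895}$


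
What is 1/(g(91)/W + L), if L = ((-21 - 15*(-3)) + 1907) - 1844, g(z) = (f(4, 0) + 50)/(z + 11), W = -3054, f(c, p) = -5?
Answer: 34612/3011239 ≈ 0.011494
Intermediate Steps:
g(z) = 45/(11 + z) (g(z) = (-5 + 50)/(z + 11) = 45/(11 + z))
L = 87 (L = ((-21 + 45) + 1907) - 1844 = (24 + 1907) - 1844 = 1931 - 1844 = 87)
1/(g(91)/W + L) = 1/((45/(11 + 91))/(-3054) + 87) = 1/((45/102)*(-1/3054) + 87) = 1/((45*(1/102))*(-1/3054) + 87) = 1/((15/34)*(-1/3054) + 87) = 1/(-5/34612 + 87) = 1/(3011239/34612) = 34612/3011239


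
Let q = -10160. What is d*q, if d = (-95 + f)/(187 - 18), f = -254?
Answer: 3545840/169 ≈ 20981.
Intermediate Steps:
d = -349/169 (d = (-95 - 254)/(187 - 18) = -349/169 ≈ -2.0651)
d*q = -349/169*(-10160) = 3545840/169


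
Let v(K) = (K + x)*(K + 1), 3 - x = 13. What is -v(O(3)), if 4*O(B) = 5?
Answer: 315/16 ≈ 19.688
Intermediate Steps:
x = -10 (x = 3 - 1*13 = 3 - 13 = -10)
O(B) = 5/4 (O(B) = (¼)*5 = 5/4)
v(K) = (1 + K)*(-10 + K) (v(K) = (K - 10)*(K + 1) = (-10 + K)*(1 + K) = (1 + K)*(-10 + K))
-v(O(3)) = -(-10 + (5/4)² - 9*5/4) = -(-10 + 25/16 - 45/4) = -1*(-315/16) = 315/16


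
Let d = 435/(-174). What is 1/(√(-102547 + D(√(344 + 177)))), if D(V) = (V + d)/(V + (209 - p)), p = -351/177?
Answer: -I*√(24896 + 118*√521)/(9*√(31518647 + 149388*√521)) ≈ -0.0031228*I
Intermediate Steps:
p = -117/59 (p = -351*1/177 = -117/59 ≈ -1.9831)
d = -5/2 (d = 435*(-1/174) = -5/2 ≈ -2.5000)
D(V) = (-5/2 + V)/(12448/59 + V) (D(V) = (V - 5/2)/(V + (209 - 1*(-117/59))) = (-5/2 + V)/(V + (209 + 117/59)) = (-5/2 + V)/(V + 12448/59) = (-5/2 + V)/(12448/59 + V))
1/(√(-102547 + D(√(344 + 177)))) = 1/(√(-102547 + 59*(-5 + 2*√(344 + 177))/(2*(12448 + 59*√(344 + 177))))) = 1/(√(-102547 + 59*(-5 + 2*√521)/(2*(12448 + 59*√521)))) = (-102547 + 59*(-5 + 2*√521)/(2*(12448 + 59*√521)))^(-½)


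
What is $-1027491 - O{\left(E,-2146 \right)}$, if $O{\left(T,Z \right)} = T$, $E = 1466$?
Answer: $-1028957$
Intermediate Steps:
$-1027491 - O{\left(E,-2146 \right)} = -1027491 - 1466 = -1028957$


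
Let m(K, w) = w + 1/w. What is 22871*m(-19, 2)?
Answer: 114355/2 ≈ 57178.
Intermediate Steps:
m(K, w) = w + 1/w
22871*m(-19, 2) = 22871*(2 + 1/2) = 22871*(5/2) = 114355/2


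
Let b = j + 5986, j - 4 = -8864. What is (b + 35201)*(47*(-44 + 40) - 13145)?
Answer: -431015891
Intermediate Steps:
j = -8860 (j = 4 - 8864 = -8860)
b = -2874 (b = -8860 + 5986 = -2874)
(b + 35201)*(47*(-44 + 40) - 13145) = (-2874 + 35201)*(47*(-44 + 40) - 13145) = 32327*(47*(-4) - 13145) = 32327*(-188 - 13145) = 32327*(-13333) = -431015891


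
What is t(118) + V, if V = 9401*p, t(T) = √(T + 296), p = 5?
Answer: 47005 + 3*√46 ≈ 47025.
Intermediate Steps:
t(T) = √(296 + T)
V = 47005 (V = 9401*5 = 47005)
t(118) + V = √(296 + 118) + 47005 = √414 + 47005 = 3*√46 + 47005 = 47005 + 3*√46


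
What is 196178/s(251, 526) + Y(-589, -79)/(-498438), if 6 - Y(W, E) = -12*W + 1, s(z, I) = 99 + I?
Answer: 97786984339/311523750 ≈ 313.90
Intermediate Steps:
Y(W, E) = 5 + 12*W (Y(W, E) = 6 - (-12*W + 1) = 6 - (1 - 12*W) = 6 + (-1 + 12*W) = 5 + 12*W)
196178/s(251, 526) + Y(-589, -79)/(-498438) = 196178/(99 + 526) + (5 + 12*(-589))/(-498438) = 196178/625 + (5 - 7068)*(-1/498438) = 196178*(1/625) - 7063*(-1/498438) = 196178/625 + 7063/498438 = 97786984339/311523750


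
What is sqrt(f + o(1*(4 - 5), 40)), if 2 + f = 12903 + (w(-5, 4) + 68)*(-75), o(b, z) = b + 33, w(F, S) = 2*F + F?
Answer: sqrt(8958) ≈ 94.647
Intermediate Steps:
w(F, S) = 3*F
o(b, z) = 33 + b
f = 8926 (f = -2 + (12903 + (3*(-5) + 68)*(-75)) = -2 + (12903 + (-15 + 68)*(-75)) = -2 + (12903 + 53*(-75)) = -2 + (12903 - 3975) = -2 + 8928 = 8926)
sqrt(f + o(1*(4 - 5), 40)) = sqrt(8926 + (33 + 1*(4 - 5))) = sqrt(8926 + (33 + 1*(-1))) = sqrt(8926 + (33 - 1)) = sqrt(8926 + 32) = sqrt(8958)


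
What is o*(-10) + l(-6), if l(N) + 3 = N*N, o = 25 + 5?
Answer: -267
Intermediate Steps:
o = 30
l(N) = -3 + N**2 (l(N) = -3 + N*N = -3 + N**2)
o*(-10) + l(-6) = 30*(-10) + (-3 + (-6)**2) = -300 + (-3 + 36) = -300 + 33 = -267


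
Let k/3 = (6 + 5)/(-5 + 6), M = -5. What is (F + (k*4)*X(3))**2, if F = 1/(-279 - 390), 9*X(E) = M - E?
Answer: 6161779009/447561 ≈ 13767.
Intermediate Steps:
X(E) = -5/9 - E/9 (X(E) = (-5 - E)/9 = -5/9 - E/9)
k = 33 (k = 3*((6 + 5)/(-5 + 6)) = 3*(11/1) = 3*(11*1) = 3*11 = 33)
F = -1/669 (F = 1/(-669) = -1/669 ≈ -0.0014948)
(F + (k*4)*X(3))**2 = (-1/669 + (33*4)*(-5/9 - 1/9*3))**2 = (-1/669 + 132*(-5/9 - 1/3))**2 = (-1/669 + 132*(-8/9))**2 = (-1/669 - 352/3)**2 = (-78497/669)**2 = 6161779009/447561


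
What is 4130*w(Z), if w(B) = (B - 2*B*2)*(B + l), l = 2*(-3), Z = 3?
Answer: 111510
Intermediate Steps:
l = -6
w(B) = -3*B*(-6 + B) (w(B) = (B - 2*B*2)*(B - 6) = (B - 4*B)*(-6 + B) = (-3*B)*(-6 + B) = -3*B*(-6 + B))
4130*w(Z) = 4130*(3*3*(6 - 1*3)) = 4130*(3*3*(6 - 3)) = 4130*(3*3*3) = 4130*27 = 111510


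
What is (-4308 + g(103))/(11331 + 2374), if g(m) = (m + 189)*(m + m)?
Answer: 55844/13705 ≈ 4.0747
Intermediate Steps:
g(m) = 2*m*(189 + m) (g(m) = (189 + m)*(2*m) = 2*m*(189 + m))
(-4308 + g(103))/(11331 + 2374) = (-4308 + 2*103*(189 + 103))/(11331 + 2374) = (-4308 + 2*103*292)/13705 = (-4308 + 60152)*(1/13705) = 55844*(1/13705) = 55844/13705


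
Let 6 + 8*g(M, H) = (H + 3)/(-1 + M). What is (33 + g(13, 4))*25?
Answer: 77575/96 ≈ 808.07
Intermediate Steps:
g(M, H) = -¾ + (3 + H)/(8*(-1 + M)) (g(M, H) = -¾ + ((H + 3)/(-1 + M))/8 = -¾ + ((3 + H)/(-1 + M))/8 = -¾ + (3 + H)/(8*(-1 + M)))
(33 + g(13, 4))*25 = (33 + (9 + 4 - 6*13)/(8*(-1 + 13)))*25 = (33 + (⅛)*(9 + 4 - 78)/12)*25 = (33 + (⅛)*(1/12)*(-65))*25 = (33 - 65/96)*25 = (3103/96)*25 = 77575/96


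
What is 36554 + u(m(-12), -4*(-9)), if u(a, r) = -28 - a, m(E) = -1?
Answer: 36527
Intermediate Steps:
36554 + u(m(-12), -4*(-9)) = 36554 + (-28 - 1*(-1)) = 36554 + (-28 + 1) = 36554 - 27 = 36527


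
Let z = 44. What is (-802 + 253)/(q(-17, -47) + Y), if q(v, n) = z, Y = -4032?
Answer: 549/3988 ≈ 0.13766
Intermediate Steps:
q(v, n) = 44
(-802 + 253)/(q(-17, -47) + Y) = (-802 + 253)/(44 - 4032) = -549/(-3988) = -549*(-1/3988) = 549/3988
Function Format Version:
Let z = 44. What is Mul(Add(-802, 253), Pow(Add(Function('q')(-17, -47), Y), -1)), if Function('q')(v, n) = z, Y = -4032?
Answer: Rational(549, 3988) ≈ 0.13766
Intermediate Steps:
Function('q')(v, n) = 44
Mul(Add(-802, 253), Pow(Add(Function('q')(-17, -47), Y), -1)) = Mul(Add(-802, 253), Pow(Add(44, -4032), -1)) = Mul(-549, Pow(-3988, -1)) = Mul(-549, Rational(-1, 3988)) = Rational(549, 3988)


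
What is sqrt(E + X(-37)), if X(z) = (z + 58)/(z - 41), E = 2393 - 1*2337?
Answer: 3*sqrt(4186)/26 ≈ 7.4653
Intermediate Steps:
E = 56 (E = 2393 - 2337 = 56)
X(z) = (58 + z)/(-41 + z)
sqrt(E + X(-37)) = sqrt(56 + (58 - 37)/(-41 - 37)) = sqrt(56 + 21/(-78)) = sqrt(56 - 1/78*21) = sqrt(56 - 7/26) = sqrt(1449/26) = 3*sqrt(4186)/26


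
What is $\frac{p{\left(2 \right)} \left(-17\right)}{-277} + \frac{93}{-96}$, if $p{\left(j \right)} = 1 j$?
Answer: $- \frac{7499}{8864} \approx -0.84601$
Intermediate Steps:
$p{\left(j \right)} = j$
$\frac{p{\left(2 \right)} \left(-17\right)}{-277} + \frac{93}{-96} = \frac{2 \left(-17\right)}{-277} + \frac{93}{-96} = \left(-34\right) \left(- \frac{1}{277}\right) + 93 \left(- \frac{1}{96}\right) = \frac{34}{277} - \frac{31}{32} = - \frac{7499}{8864}$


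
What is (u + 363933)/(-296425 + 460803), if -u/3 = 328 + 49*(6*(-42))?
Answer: 399993/164378 ≈ 2.4334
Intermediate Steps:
u = 36060 (u = -3*(328 + 49*(6*(-42))) = -3*(328 + 49*(-252)) = -3*(328 - 12348) = -3*(-12020) = 36060)
(u + 363933)/(-296425 + 460803) = (36060 + 363933)/(-296425 + 460803) = 399993/164378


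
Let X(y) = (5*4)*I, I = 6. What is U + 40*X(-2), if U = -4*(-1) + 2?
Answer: 4806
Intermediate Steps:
U = 6 (U = 4 + 2 = 6)
X(y) = 120 (X(y) = (5*4)*6 = 20*6 = 120)
U + 40*X(-2) = 6 + 40*120 = 6 + 4800 = 4806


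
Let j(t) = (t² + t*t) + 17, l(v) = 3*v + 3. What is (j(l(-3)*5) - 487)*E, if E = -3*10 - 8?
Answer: -50540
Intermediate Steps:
l(v) = 3 + 3*v
E = -38 (E = -30 - 8 = -38)
j(t) = 17 + 2*t² (j(t) = (t² + t²) + 17 = 2*t² + 17 = 17 + 2*t²)
(j(l(-3)*5) - 487)*E = ((17 + 2*((3 + 3*(-3))*5)²) - 487)*(-38) = ((17 + 2*((3 - 9)*5)²) - 487)*(-38) = ((17 + 2*(-6*5)²) - 487)*(-38) = ((17 + 2*(-30)²) - 487)*(-38) = ((17 + 2*900) - 487)*(-38) = ((17 + 1800) - 487)*(-38) = (1817 - 487)*(-38) = 1330*(-38) = -50540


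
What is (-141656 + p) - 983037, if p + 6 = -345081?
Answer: -1469780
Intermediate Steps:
p = -345087 (p = -6 - 345081 = -345087)
(-141656 + p) - 983037 = (-141656 - 345087) - 983037 = -486743 - 983037 = -1469780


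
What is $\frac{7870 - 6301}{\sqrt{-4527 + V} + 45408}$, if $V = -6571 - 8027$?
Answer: $\frac{7916128}{229100621} - \frac{2615 i \sqrt{85}}{229100621} \approx 0.034553 - 0.00010523 i$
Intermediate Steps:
$V = -14598$
$\frac{7870 - 6301}{\sqrt{-4527 + V} + 45408} = \frac{7870 - 6301}{\sqrt{-4527 - 14598} + 45408} = \frac{1569}{\sqrt{-19125} + 45408} = \frac{1569}{15 i \sqrt{85} + 45408} = \frac{1569}{45408 + 15 i \sqrt{85}}$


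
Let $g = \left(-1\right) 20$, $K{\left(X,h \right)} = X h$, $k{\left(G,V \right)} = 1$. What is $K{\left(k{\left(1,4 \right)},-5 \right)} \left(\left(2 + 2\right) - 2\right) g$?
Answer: $200$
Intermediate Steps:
$g = -20$
$K{\left(k{\left(1,4 \right)},-5 \right)} \left(\left(2 + 2\right) - 2\right) g = 1 \left(-5\right) \left(\left(2 + 2\right) - 2\right) \left(-20\right) = - 5 \left(4 - 2\right) \left(-20\right) = \left(-5\right) 2 \left(-20\right) = \left(-10\right) \left(-20\right) = 200$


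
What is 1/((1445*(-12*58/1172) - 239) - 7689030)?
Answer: -293/2253207247 ≈ -1.3004e-7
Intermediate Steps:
1/((1445*(-12*58/1172) - 239) - 7689030) = 1/((1445*(-696*1/1172) - 239) - 7689030) = 1/((1445*(-174/293) - 239) - 7689030) = 1/((-251430/293 - 239) - 7689030) = 1/(-321457/293 - 7689030) = 1/(-2253207247/293) = -293/2253207247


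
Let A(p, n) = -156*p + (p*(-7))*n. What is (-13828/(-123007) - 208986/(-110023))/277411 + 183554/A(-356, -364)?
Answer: -344553156033573825771/1598520333221009959696 ≈ -0.21554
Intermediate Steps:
A(p, n) = -156*p - 7*n*p (A(p, n) = -156*p + (-7*p)*n = -156*p - 7*n*p)
(-13828/(-123007) - 208986/(-110023))/277411 + 183554/A(-356, -364) = (-13828/(-123007) - 208986/(-110023))/277411 + 183554/((-1*(-356)*(156 + 7*(-364)))) = (-13828*(-1/123007) - 208986*(-1/110023))*(1/277411) + 183554/((-1*(-356)*(156 - 2548))) = (13828/123007 + 208986/110023)*(1/277411) + 183554/((-1*(-356)*(-2392))) = (27228138946/13533599161)*(1/277411) + 183554/(-851552) = 27228138946/3754369276852171 + 183554*(-1/851552) = 27228138946/3754369276852171 - 91777/425776 = -344553156033573825771/1598520333221009959696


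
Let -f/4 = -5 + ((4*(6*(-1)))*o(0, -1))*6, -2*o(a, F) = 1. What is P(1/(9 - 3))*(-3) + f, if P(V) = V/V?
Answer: -271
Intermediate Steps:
o(a, F) = -½ (o(a, F) = -½*1 = -½)
P(V) = 1
f = -268 (f = -4*(-5 + ((4*(6*(-1)))*(-½))*6) = -4*(-5 + ((4*(-6))*(-½))*6) = -4*(-5 - 24*(-½)*6) = -4*(-5 + 12*6) = -4*(-5 + 72) = -4*67 = -268)
P(1/(9 - 3))*(-3) + f = 1*(-3) - 268 = -3 - 268 = -271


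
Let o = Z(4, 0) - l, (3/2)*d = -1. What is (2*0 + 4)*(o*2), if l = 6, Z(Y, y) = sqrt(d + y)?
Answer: -48 + 8*I*sqrt(6)/3 ≈ -48.0 + 6.532*I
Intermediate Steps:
d = -2/3 (d = (2/3)*(-1) = -2/3 ≈ -0.66667)
Z(Y, y) = sqrt(-2/3 + y)
o = -6 + I*sqrt(6)/3 (o = sqrt(-6 + 9*0)/3 - 1*6 = sqrt(-6 + 0)/3 - 6 = sqrt(-6)/3 - 6 = (I*sqrt(6))/3 - 6 = I*sqrt(6)/3 - 6 = -6 + I*sqrt(6)/3 ≈ -6.0 + 0.8165*I)
(2*0 + 4)*(o*2) = (2*0 + 4)*((-6 + I*sqrt(6)/3)*2) = (0 + 4)*(-12 + 2*I*sqrt(6)/3) = 4*(-12 + 2*I*sqrt(6)/3) = -48 + 8*I*sqrt(6)/3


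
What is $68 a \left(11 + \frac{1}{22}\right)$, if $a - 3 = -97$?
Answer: $- \frac{776628}{11} \approx -70603.0$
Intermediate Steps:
$a = -94$ ($a = 3 - 97 = -94$)
$68 a \left(11 + \frac{1}{22}\right) = 68 \left(-94\right) \left(11 + \frac{1}{22}\right) = - 6392 \left(11 + \frac{1}{22}\right) = \left(-6392\right) \frac{243}{22} = - \frac{776628}{11}$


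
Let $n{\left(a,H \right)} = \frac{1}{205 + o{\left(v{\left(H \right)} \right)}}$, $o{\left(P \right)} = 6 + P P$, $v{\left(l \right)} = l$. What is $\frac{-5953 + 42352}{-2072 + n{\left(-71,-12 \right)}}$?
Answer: $- \frac{1174695}{66869} \approx -17.567$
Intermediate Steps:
$o{\left(P \right)} = 6 + P^{2}$
$n{\left(a,H \right)} = \frac{1}{211 + H^{2}}$ ($n{\left(a,H \right)} = \frac{1}{205 + \left(6 + H^{2}\right)} = \frac{1}{211 + H^{2}}$)
$\frac{-5953 + 42352}{-2072 + n{\left(-71,-12 \right)}} = \frac{-5953 + 42352}{-2072 + \frac{1}{211 + \left(-12\right)^{2}}} = \frac{36399}{-2072 + \frac{1}{211 + 144}} = \frac{36399}{-2072 + \frac{1}{355}} = \frac{36399}{- \frac{735559}{355}} = 36399 \left(- \frac{355}{735559}\right) = - \frac{1174695}{66869}$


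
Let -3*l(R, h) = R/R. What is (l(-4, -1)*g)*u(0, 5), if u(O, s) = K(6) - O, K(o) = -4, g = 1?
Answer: 4/3 ≈ 1.3333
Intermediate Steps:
u(O, s) = -4 - O
l(R, h) = -⅓ (l(R, h) = -R/(3*R) = -⅓*1 = -⅓)
(l(-4, -1)*g)*u(0, 5) = (-⅓*1)*(-4 - 1*0) = -(-4 + 0)/3 = -⅓*(-4) = 4/3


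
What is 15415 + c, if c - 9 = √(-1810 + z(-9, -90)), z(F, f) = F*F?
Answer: 15424 + I*√1729 ≈ 15424.0 + 41.581*I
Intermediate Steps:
z(F, f) = F²
c = 9 + I*√1729 (c = 9 + √(-1810 + (-9)²) = 9 + √(-1810 + 81) = 9 + √(-1729) = 9 + I*√1729 ≈ 9.0 + 41.581*I)
15415 + c = 15415 + (9 + I*√1729) = 15424 + I*√1729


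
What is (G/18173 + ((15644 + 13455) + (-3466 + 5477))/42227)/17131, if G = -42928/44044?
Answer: 6224748132166/144752586477009511 ≈ 4.3003e-5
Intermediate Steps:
G = -10732/11011 (G = -42928*1/44044 = -10732/11011 ≈ -0.97466)
(G/18173 + ((15644 + 13455) + (-3466 + 5477))/42227)/17131 = (-10732/11011/18173 + ((15644 + 13455) + (-3466 + 5477))/42227)/17131 = (-10732/11011*1/18173 + (29099 + 2011)*(1/42227))*(1/17131) = (-10732/200102903 + 31110*(1/42227))*(1/17131) = (-10732/200102903 + 31110/42227)*(1/17131) = (6224748132166/8449745284981)*(1/17131) = 6224748132166/144752586477009511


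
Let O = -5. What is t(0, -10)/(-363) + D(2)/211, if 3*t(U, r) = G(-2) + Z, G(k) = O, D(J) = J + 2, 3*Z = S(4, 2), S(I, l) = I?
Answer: 1399/62667 ≈ 0.022324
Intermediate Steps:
Z = 4/3 (Z = (⅓)*4 = 4/3 ≈ 1.3333)
D(J) = 2 + J
G(k) = -5
t(U, r) = -11/9 (t(U, r) = (-5 + 4/3)/3 = (⅓)*(-11/3) = -11/9)
t(0, -10)/(-363) + D(2)/211 = -11/9/(-363) + (2 + 2)/211 = -11/9*(-1/363) + 4*(1/211) = 1/297 + 4/211 = 1399/62667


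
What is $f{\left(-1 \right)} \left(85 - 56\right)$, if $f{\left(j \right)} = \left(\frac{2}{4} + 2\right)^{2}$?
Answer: $\frac{725}{4} \approx 181.25$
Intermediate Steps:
$f{\left(j \right)} = \frac{25}{4}$ ($f{\left(j \right)} = \left(2 \cdot \frac{1}{4} + 2\right)^{2} = \left(\frac{1}{2} + 2\right)^{2} = \left(\frac{5}{2}\right)^{2} = \frac{25}{4}$)
$f{\left(-1 \right)} \left(85 - 56\right) = \frac{25 \left(85 - 56\right)}{4} = \frac{25}{4} \cdot 29 = \frac{725}{4}$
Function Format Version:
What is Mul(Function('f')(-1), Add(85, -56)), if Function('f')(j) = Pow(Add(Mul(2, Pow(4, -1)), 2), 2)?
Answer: Rational(725, 4) ≈ 181.25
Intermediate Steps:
Function('f')(j) = Rational(25, 4) (Function('f')(j) = Pow(Add(Mul(2, Rational(1, 4)), 2), 2) = Pow(Add(Rational(1, 2), 2), 2) = Pow(Rational(5, 2), 2) = Rational(25, 4))
Mul(Function('f')(-1), Add(85, -56)) = Mul(Rational(25, 4), Add(85, -56)) = Mul(Rational(25, 4), 29) = Rational(725, 4)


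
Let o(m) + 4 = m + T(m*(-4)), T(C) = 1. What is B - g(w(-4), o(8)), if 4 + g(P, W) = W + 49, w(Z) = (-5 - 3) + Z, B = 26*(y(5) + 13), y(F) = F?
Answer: 418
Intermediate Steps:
B = 468 (B = 26*(5 + 13) = 26*18 = 468)
w(Z) = -8 + Z
o(m) = -3 + m (o(m) = -4 + (m + 1) = -4 + (1 + m) = -3 + m)
g(P, W) = 45 + W (g(P, W) = -4 + (W + 49) = -4 + (49 + W) = 45 + W)
B - g(w(-4), o(8)) = 468 - (45 + (-3 + 8)) = 468 - (45 + 5) = 468 - 1*50 = 468 - 50 = 418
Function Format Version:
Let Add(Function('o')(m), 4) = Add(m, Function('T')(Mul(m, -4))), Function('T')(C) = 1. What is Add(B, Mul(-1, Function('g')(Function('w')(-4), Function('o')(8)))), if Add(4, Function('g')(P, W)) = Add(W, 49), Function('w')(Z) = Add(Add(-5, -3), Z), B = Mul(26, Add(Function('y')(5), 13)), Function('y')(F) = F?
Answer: 418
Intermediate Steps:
B = 468 (B = Mul(26, Add(5, 13)) = Mul(26, 18) = 468)
Function('w')(Z) = Add(-8, Z)
Function('o')(m) = Add(-3, m) (Function('o')(m) = Add(-4, Add(m, 1)) = Add(-4, Add(1, m)) = Add(-3, m))
Function('g')(P, W) = Add(45, W) (Function('g')(P, W) = Add(-4, Add(W, 49)) = Add(-4, Add(49, W)) = Add(45, W))
Add(B, Mul(-1, Function('g')(Function('w')(-4), Function('o')(8)))) = Add(468, Mul(-1, Add(45, Add(-3, 8)))) = Add(468, Mul(-1, Add(45, 5))) = Add(468, Mul(-1, 50)) = Add(468, -50) = 418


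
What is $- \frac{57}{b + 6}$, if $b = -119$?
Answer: $\frac{57}{113} \approx 0.50443$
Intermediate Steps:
$- \frac{57}{b + 6} = - \frac{57}{-119 + 6} = - \frac{57}{-113} = \left(-57\right) \left(- \frac{1}{113}\right) = \frac{57}{113}$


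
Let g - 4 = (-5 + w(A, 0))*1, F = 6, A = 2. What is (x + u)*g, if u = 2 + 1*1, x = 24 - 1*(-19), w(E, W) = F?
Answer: 230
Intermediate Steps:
w(E, W) = 6
x = 43 (x = 24 + 19 = 43)
g = 5 (g = 4 + (-5 + 6)*1 = 4 + 1*1 = 4 + 1 = 5)
u = 3 (u = 2 + 1 = 3)
(x + u)*g = (43 + 3)*5 = 46*5 = 230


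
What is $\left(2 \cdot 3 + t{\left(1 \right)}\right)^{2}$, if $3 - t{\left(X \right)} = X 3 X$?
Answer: $36$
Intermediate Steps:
$t{\left(X \right)} = 3 - 3 X^{2}$ ($t{\left(X \right)} = 3 - X 3 X = 3 - 3 X X = 3 - 3 X^{2}$)
$\left(2 \cdot 3 + t{\left(1 \right)}\right)^{2} = \left(2 \cdot 3 + \left(3 - 3 \cdot 1^{2}\right)\right)^{2} = \left(6 + \left(3 - 3\right)\right)^{2} = \left(6 + 0\right)^{2} = 6^{2} = 36$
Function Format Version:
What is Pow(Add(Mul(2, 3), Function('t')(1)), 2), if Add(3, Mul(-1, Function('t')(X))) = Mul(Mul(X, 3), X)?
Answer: 36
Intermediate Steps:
Function('t')(X) = Add(3, Mul(-3, Pow(X, 2))) (Function('t')(X) = Add(3, Mul(-1, Mul(Mul(X, 3), X))) = Add(3, Mul(-1, Mul(Mul(3, X), X))) = Add(3, Mul(-1, Mul(3, Pow(X, 2)))) = Add(3, Mul(-3, Pow(X, 2))))
Pow(Add(Mul(2, 3), Function('t')(1)), 2) = Pow(Add(Mul(2, 3), Add(3, Mul(-3, Pow(1, 2)))), 2) = Pow(Add(6, Add(3, Mul(-3, 1))), 2) = Pow(Add(6, Add(3, -3)), 2) = Pow(Add(6, 0), 2) = Pow(6, 2) = 36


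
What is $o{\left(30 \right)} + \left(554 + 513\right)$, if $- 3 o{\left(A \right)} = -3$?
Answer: $1068$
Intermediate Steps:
$o{\left(A \right)} = 1$ ($o{\left(A \right)} = \left(- \frac{1}{3}\right) \left(-3\right) = 1$)
$o{\left(30 \right)} + \left(554 + 513\right) = 1 + \left(554 + 513\right) = 1 + 1067 = 1068$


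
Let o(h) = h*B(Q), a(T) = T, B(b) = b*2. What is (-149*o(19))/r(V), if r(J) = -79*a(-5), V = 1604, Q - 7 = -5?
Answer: -11324/395 ≈ -28.668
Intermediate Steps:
Q = 2 (Q = 7 - 5 = 2)
B(b) = 2*b
r(J) = 395 (r(J) = -79*(-5) = 395)
o(h) = 4*h (o(h) = h*(2*2) = h*4 = 4*h)
(-149*o(19))/r(V) = -596*19/395 = -149*76*(1/395) = -11324*1/395 = -11324/395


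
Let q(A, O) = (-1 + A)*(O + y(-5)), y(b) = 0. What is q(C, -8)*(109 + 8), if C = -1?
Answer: 1872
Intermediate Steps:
q(A, O) = O*(-1 + A) (q(A, O) = (-1 + A)*(O + 0) = (-1 + A)*O = O*(-1 + A))
q(C, -8)*(109 + 8) = (-8*(-1 - 1))*(109 + 8) = -8*(-2)*117 = 16*117 = 1872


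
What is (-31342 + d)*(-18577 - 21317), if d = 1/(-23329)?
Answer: 29169595942986/23329 ≈ 1.2504e+9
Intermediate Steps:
d = -1/23329 ≈ -4.2865e-5
(-31342 + d)*(-18577 - 21317) = (-31342 - 1/23329)*(-18577 - 21317) = -731177519/23329*(-39894) = 29169595942986/23329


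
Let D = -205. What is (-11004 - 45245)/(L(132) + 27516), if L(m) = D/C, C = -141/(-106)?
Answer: -7931109/3858026 ≈ -2.0557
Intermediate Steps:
C = 141/106 (C = -141*(-1/106) = 141/106 ≈ 1.3302)
L(m) = -21730/141 (L(m) = -205/141/106 = -205*106/141 = -21730/141)
(-11004 - 45245)/(L(132) + 27516) = (-11004 - 45245)/(-21730/141 + 27516) = -56249/3858026/141 = -56249*141/3858026 = -7931109/3858026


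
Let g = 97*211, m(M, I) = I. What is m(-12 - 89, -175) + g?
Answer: 20292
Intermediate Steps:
g = 20467
m(-12 - 89, -175) + g = -175 + 20467 = 20292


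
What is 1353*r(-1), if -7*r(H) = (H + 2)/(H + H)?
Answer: 1353/14 ≈ 96.643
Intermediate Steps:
r(H) = -(2 + H)/(14*H) (r(H) = -(H + 2)/(7*(H + H)) = -(2 + H)/(7*(2*H)) = -(2 + H)*1/(2*H)/7 = -(2 + H)/(14*H))
1353*r(-1) = 1353*((1/14)*(-2 - 1*(-1))/(-1)) = 1353*((1/14)*(-1)*(-2 + 1)) = 1353*((1/14)*(-1)*(-1)) = 1353*(1/14) = 1353/14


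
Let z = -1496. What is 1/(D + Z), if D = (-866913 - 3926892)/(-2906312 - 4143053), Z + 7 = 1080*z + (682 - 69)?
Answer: -1409873/2277048266841 ≈ -6.1917e-7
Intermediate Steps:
Z = -1615074 (Z = -7 + (1080*(-1496) + (682 - 69)) = -7 + (-1615680 + 613) = -7 - 1615067 = -1615074)
D = 958761/1409873 (D = -4793805/(-7049365) = -4793805*(-1/7049365) = 958761/1409873 ≈ 0.68003)
1/(D + Z) = 1/(958761/1409873 - 1615074) = 1/(-2277048266841/1409873) = -1409873/2277048266841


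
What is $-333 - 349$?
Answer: $-682$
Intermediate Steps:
$-333 - 349 = -682$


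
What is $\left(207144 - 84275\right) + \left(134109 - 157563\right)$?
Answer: $99415$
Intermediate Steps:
$\left(207144 - 84275\right) + \left(134109 - 157563\right) = 122869 - 23454 = 99415$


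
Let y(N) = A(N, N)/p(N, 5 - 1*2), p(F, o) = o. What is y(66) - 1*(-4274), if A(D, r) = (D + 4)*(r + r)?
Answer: 7354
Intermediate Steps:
A(D, r) = 2*r*(4 + D) (A(D, r) = (4 + D)*(2*r) = 2*r*(4 + D))
y(N) = 2*N*(4 + N)/3 (y(N) = (2*N*(4 + N))/(5 - 1*2) = (2*N*(4 + N))/(5 - 2) = (2*N*(4 + N))/3 = (2*N*(4 + N))*(⅓) = 2*N*(4 + N)/3)
y(66) - 1*(-4274) = (⅔)*66*(4 + 66) - 1*(-4274) = (⅔)*66*70 + 4274 = 3080 + 4274 = 7354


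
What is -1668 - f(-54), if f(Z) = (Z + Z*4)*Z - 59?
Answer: -16189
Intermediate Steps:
f(Z) = -59 + 5*Z**2 (f(Z) = (Z + 4*Z)*Z - 59 = (5*Z)*Z - 59 = 5*Z**2 - 59 = -59 + 5*Z**2)
-1668 - f(-54) = -1668 - (-59 + 5*(-54)**2) = -1668 - (-59 + 5*2916) = -1668 - (-59 + 14580) = -1668 - 1*14521 = -1668 - 14521 = -16189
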